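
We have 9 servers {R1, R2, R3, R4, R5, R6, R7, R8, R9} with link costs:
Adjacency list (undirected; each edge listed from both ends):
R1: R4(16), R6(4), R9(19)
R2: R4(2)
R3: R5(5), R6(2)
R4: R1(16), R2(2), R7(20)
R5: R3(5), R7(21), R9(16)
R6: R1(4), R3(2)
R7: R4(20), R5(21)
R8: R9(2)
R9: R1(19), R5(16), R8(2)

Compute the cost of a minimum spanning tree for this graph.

Kruskal's algorithm — process edges by increasing weight (ties by edge label):
R2-R4 (2): add — endpoints in different components.
R3-R6 (2): add — endpoints in different components.
R8-R9 (2): add — endpoints in different components.
R1-R6 (4): add — endpoints in different components.
R3-R5 (5): add — endpoints in different components.
R1-R4 (16): add — endpoints in different components.
R5-R9 (16): add — endpoints in different components.
R1-R9 (19): skip — R1 and R9 already connected.
R4-R7 (20): add — endpoints in different components.
MST edges: R2-R4, R3-R6, R8-R9, R1-R6, R3-R5, R1-R4, R5-R9, R4-R7; total weight 2+2+2+4+5+16+16+20 = 67.

67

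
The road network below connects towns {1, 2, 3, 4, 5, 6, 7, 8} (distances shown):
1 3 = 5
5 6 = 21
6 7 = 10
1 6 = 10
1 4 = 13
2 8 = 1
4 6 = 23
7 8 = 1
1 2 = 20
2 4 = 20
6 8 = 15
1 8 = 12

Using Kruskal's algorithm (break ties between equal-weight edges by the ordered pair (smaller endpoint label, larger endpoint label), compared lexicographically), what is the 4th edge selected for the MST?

Kruskal's algorithm — process edges by increasing weight (ties by edge label):
2 8 (1): add — endpoints in different components.
7 8 (1): add — endpoints in different components.
1 3 (5): add — endpoints in different components.
1 6 (10): add — endpoints in different components.
6 7 (10): add — endpoints in different components.
1 8 (12): skip — 1 and 8 already connected.
1 4 (13): add — endpoints in different components.
6 8 (15): skip — 6 and 8 already connected.
1 2 (20): skip — 1 and 2 already connected.
2 4 (20): skip — 2 and 4 already connected.
5 6 (21): add — endpoints in different components.
The 4th edge added is 1 6.

1-6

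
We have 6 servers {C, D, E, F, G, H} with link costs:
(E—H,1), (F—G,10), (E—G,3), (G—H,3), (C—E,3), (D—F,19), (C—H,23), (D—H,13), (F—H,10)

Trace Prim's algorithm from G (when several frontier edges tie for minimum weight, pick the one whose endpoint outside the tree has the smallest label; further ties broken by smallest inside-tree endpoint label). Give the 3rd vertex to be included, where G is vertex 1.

Grow the tree from G using Prim:
Step 1: frontier [E—G 3, G—H 3, F—G 10] → take E—G (3); add E.
Step 2: frontier [E—H 1, C—E 3, G—H 3, F—G 10] → take E—H (1); add H.
Step 3: frontier [C—E 3, F—G 10, F—H 10, D—H 13, C—H 23] → take C—E (3); add C.
Step 4: frontier [F—G 10, F—H 10, D—H 13] → take F—G (10); add F.
Step 5: frontier [D—F 19, D—H 13] → take D—H (13); add D.
Vertex order: G, E, H, C, F, D. The 3rd vertex is H.

H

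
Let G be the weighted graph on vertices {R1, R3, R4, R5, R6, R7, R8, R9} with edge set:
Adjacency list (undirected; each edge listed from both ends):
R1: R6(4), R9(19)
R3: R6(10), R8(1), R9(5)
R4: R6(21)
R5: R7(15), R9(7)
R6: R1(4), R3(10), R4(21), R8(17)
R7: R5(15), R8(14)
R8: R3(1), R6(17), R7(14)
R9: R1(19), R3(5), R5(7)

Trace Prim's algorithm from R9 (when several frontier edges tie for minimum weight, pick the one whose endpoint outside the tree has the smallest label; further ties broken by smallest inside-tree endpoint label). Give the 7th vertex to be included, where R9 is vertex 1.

Grow the tree from R9 using Prim:
Step 1: frontier [R3 R9 5, R5 R9 7, R1 R9 19] → take R3 R9 (5); add R3.
Step 2: frontier [R3 R8 1, R3 R6 10, R5 R9 7, R1 R9 19] → take R3 R8 (1); add R8.
Step 3: frontier [R3 R6 10, R7 R8 14, R6 R8 17, R5 R9 7, R1 R9 19] → take R5 R9 (7); add R5.
Step 4: frontier [R3 R6 10, R5 R7 15, R7 R8 14, R6 R8 17, R1 R9 19] → take R3 R6 (10); add R6.
Step 5: frontier [R5 R7 15, R1 R6 4, R4 R6 21, R7 R8 14, R1 R9 19] → take R1 R6 (4); add R1.
Step 6: frontier [R5 R7 15, R4 R6 21, R7 R8 14] → take R7 R8 (14); add R7.
Step 7: frontier [R4 R6 21] → take R4 R6 (21); add R4.
Vertex order: R9, R3, R8, R5, R6, R1, R7, R4. The 7th vertex is R7.

R7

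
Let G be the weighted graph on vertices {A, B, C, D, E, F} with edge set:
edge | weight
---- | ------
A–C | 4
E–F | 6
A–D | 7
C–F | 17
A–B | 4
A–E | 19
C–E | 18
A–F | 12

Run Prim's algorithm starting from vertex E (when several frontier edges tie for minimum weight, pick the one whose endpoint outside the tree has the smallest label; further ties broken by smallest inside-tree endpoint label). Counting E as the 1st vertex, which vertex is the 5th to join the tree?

C

Prim, starting at E.
Step 1: frontier [E–F 6, C–E 18, A–E 19] → take E–F (6); add F.
Step 2: frontier [C–E 18, A–E 19, A–F 12, C–F 17] → take A–F (12); add A.
Step 3: frontier [A–B 4, A–C 4, A–D 7, C–E 18, C–F 17] → take A–B (4); add B.
Step 4: frontier [A–C 4, A–D 7, C–E 18, C–F 17] → take A–C (4); add C.
Step 5: frontier [A–D 7] → take A–D (7); add D.
Vertex order: E, F, A, B, C, D. The 5th vertex is C.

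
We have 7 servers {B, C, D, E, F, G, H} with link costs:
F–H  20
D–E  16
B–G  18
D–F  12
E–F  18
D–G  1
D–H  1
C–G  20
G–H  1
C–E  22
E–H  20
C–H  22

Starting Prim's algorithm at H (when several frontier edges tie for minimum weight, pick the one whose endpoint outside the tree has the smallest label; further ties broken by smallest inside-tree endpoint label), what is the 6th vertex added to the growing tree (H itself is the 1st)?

Prim's algorithm from H:
Step 1: frontier [D–H 1, G–H 1, E–H 20, F–H 20, C–H 22] → take D–H (1); add D.
Step 2: frontier [D–G 1, D–F 12, D–E 16, G–H 1, E–H 20, F–H 20, C–H 22] → take D–G (1); add G.
Step 3: frontier [D–F 12, D–E 16, B–G 18, C–G 20, E–H 20, F–H 20, C–H 22] → take D–F (12); add F.
Step 4: frontier [D–E 16, E–F 18, B–G 18, C–G 20, E–H 20, C–H 22] → take D–E (16); add E.
Step 5: frontier [C–E 22, B–G 18, C–G 20, C–H 22] → take B–G (18); add B.
Step 6: frontier [C–E 22, C–G 20, C–H 22] → take C–G (20); add C.
Vertex order: H, D, G, F, E, B, C. The 6th vertex is B.

B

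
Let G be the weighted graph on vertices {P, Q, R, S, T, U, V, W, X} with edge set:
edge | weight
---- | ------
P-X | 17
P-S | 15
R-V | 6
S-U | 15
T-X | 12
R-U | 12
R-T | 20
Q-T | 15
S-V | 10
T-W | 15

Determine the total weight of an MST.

102

Kruskal: consider edges lightest-first.
R-V (6): add — endpoints in different components.
S-V (10): add — endpoints in different components.
R-U (12): add — endpoints in different components.
T-X (12): add — endpoints in different components.
P-S (15): add — endpoints in different components.
Q-T (15): add — endpoints in different components.
S-U (15): skip — S and U already connected.
T-W (15): add — endpoints in different components.
P-X (17): add — endpoints in different components.
MST edges: R-V, S-V, R-U, T-X, P-S, Q-T, T-W, P-X; total weight 6+10+12+12+15+15+15+17 = 102.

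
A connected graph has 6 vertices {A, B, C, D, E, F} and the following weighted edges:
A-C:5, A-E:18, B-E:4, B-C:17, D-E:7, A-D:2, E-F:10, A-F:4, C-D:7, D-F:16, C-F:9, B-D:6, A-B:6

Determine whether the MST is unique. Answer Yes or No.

No

Kruskal: consider edges lightest-first.
A-D (2): add — endpoints in different components.
A-F (4): add — endpoints in different components.
B-E (4): add — endpoints in different components.
A-C (5): add — endpoints in different components.
A-B (6): add — endpoints in different components.
Non-tree edge B-D has weight 6, equal to the heaviest edge on its tree cycle — swapping gives another MST of the same weight. Not unique.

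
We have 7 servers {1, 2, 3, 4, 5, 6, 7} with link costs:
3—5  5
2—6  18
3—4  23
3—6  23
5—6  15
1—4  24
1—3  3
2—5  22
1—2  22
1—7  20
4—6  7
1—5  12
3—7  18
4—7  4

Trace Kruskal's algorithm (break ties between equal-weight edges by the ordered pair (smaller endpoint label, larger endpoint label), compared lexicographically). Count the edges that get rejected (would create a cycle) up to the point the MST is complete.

Kruskal: consider edges lightest-first.
1—3 (3): add. Components now {1,3} {2} {4} {5} {6} {7}
4—7 (4): add. Components now {1,3} {2} {4,7} {5} {6}
3—5 (5): add. Components now {1,3,5} {2} {4,7} {6}
4—6 (7): add. Components now {1,3,5} {2} {4,6,7}
1—5 (12): skip — 1 and 5 already connected.
5—6 (15): add. Components now {1,3,4,5,6,7} {2}
2—6 (18): add. Components now {1,2,3,4,5,6,7}
Edges rejected before the tree was complete: 1.

1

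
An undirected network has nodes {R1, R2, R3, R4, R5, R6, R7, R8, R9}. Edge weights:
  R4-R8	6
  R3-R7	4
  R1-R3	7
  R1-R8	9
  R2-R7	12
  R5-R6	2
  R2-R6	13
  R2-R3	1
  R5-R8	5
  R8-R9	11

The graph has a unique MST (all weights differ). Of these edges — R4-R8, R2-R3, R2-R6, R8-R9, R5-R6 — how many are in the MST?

4

Kruskal's algorithm — process edges by increasing weight (ties by edge label):
R2-R3 (1): add — endpoints in different components.
R5-R6 (2): add — endpoints in different components.
R3-R7 (4): add — endpoints in different components.
R5-R8 (5): add — endpoints in different components.
R4-R8 (6): add — endpoints in different components.
R1-R3 (7): add — endpoints in different components.
R1-R8 (9): add — endpoints in different components.
R8-R9 (11): add — endpoints in different components.
MST edge set: {R2-R3, R5-R6, R3-R7, R5-R8, R4-R8, R1-R3, R1-R8, R8-R9}.
Of the listed edges, {R4-R8, R2-R3, R8-R9, R5-R6} are in the MST → 4.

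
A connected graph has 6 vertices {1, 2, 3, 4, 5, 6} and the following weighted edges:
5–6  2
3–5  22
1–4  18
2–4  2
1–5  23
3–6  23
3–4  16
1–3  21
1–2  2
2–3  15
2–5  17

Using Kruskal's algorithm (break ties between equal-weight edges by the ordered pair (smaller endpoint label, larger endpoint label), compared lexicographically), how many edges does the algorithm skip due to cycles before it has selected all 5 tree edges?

Sort edges by weight, then run Kruskal:
1–2 (2): add — endpoints in different components.
2–4 (2): add — endpoints in different components.
5–6 (2): add — endpoints in different components.
2–3 (15): add — endpoints in different components.
3–4 (16): skip — 3 and 4 already connected.
2–5 (17): add — endpoints in different components.
Edges rejected before the tree was complete: 1.

1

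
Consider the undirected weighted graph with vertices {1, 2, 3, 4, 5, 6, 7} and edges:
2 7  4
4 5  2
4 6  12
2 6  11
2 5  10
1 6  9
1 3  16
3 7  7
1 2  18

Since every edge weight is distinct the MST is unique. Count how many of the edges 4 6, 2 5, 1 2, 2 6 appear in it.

Kruskal's algorithm — process edges by increasing weight (ties by edge label):
4 5 (2): add — endpoints in different components.
2 7 (4): add — endpoints in different components.
3 7 (7): add — endpoints in different components.
1 6 (9): add — endpoints in different components.
2 5 (10): add — endpoints in different components.
2 6 (11): add — endpoints in different components.
MST edge set: {4 5, 2 7, 3 7, 1 6, 2 5, 2 6}.
Of the listed edges, {2 5, 2 6} are in the MST → 2.

2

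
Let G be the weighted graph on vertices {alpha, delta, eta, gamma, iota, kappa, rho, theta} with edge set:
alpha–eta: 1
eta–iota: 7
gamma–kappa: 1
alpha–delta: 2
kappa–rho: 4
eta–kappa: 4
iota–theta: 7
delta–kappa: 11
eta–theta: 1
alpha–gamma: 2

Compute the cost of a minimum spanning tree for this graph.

Kruskal: consider edges lightest-first.
alpha–eta (1): add — endpoints in different components.
eta–theta (1): add — endpoints in different components.
gamma–kappa (1): add — endpoints in different components.
alpha–delta (2): add — endpoints in different components.
alpha–gamma (2): add — endpoints in different components.
eta–kappa (4): skip — kappa and eta already connected.
kappa–rho (4): add — endpoints in different components.
eta–iota (7): add — endpoints in different components.
MST edges: alpha–eta, eta–theta, gamma–kappa, alpha–delta, alpha–gamma, kappa–rho, eta–iota; total weight 1+1+1+2+2+4+7 = 18.

18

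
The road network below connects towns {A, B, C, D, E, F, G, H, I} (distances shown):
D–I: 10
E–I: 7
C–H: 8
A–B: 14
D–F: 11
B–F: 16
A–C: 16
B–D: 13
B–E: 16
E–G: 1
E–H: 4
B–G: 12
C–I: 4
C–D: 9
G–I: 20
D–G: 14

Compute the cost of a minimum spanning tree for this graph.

62

Kruskal's algorithm — process edges by increasing weight (ties by edge label):
E–G (1): add — endpoints in different components.
C–I (4): add — endpoints in different components.
E–H (4): add — endpoints in different components.
E–I (7): add — endpoints in different components.
C–H (8): skip — C and H already connected.
C–D (9): add — endpoints in different components.
D–I (10): skip — D and I already connected.
D–F (11): add — endpoints in different components.
B–G (12): add — endpoints in different components.
B–D (13): skip — B and D already connected.
A–B (14): add — endpoints in different components.
MST edges: E–G, C–I, E–H, E–I, C–D, D–F, B–G, A–B; total weight 1+4+4+7+9+11+12+14 = 62.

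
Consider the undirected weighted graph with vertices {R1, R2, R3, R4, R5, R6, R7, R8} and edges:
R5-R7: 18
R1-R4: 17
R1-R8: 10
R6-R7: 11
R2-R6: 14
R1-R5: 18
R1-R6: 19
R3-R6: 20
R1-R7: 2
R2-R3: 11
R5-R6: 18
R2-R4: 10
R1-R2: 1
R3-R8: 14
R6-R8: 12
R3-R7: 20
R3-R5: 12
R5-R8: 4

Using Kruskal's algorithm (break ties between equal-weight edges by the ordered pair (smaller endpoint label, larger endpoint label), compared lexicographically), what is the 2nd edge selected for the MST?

R1-R7

Kruskal: consider edges lightest-first.
R1-R2 (1): add — endpoints in different components.
R1-R7 (2): add — endpoints in different components.
R5-R8 (4): add — endpoints in different components.
R1-R8 (10): add — endpoints in different components.
R2-R4 (10): add — endpoints in different components.
R2-R3 (11): add — endpoints in different components.
R6-R7 (11): add — endpoints in different components.
The 2nd edge added is R1-R7.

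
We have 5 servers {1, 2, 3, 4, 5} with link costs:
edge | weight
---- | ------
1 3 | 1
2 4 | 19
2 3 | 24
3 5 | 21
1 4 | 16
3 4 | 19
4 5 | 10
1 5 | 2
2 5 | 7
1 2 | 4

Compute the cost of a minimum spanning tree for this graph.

Prim, starting at 3.
Step 1: cheapest edge leaving the tree is 1 3 (1); add 1.
Step 2: cheapest edge leaving the tree is 1 5 (2); add 5.
Step 3: cheapest edge leaving the tree is 1 2 (4); add 2.
Step 4: cheapest edge leaving the tree is 4 5 (10); add 4.
MST edges: 1 3, 1 5, 1 2, 4 5; total weight 1+2+4+10 = 17.

17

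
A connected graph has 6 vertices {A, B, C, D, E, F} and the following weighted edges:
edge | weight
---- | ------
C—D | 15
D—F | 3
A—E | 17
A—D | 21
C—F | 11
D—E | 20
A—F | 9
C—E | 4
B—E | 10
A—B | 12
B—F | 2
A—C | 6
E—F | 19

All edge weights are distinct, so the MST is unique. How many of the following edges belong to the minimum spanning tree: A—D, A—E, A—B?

0

Kruskal's algorithm — process edges by increasing weight (ties by edge label):
B—F (2): add — endpoints in different components.
D—F (3): add — endpoints in different components.
C—E (4): add — endpoints in different components.
A—C (6): add — endpoints in different components.
A—F (9): add — endpoints in different components.
MST edge set: {B—F, D—F, C—E, A—C, A—F}.
Of the listed edges, {} are in the MST → 0.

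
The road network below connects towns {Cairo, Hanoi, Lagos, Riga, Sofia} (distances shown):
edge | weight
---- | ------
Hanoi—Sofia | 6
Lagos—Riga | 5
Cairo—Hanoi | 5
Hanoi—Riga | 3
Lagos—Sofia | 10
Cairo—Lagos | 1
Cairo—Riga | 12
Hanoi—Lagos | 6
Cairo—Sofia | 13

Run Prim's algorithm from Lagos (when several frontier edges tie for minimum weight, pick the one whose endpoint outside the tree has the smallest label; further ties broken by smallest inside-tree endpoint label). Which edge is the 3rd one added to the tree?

Grow the tree from Lagos using Prim:
Step 1: cheapest edge leaving the tree is Cairo—Lagos (1); add Cairo.
Step 2: cheapest edge leaving the tree is Cairo—Hanoi (5); add Hanoi.
Step 3: cheapest edge leaving the tree is Hanoi—Riga (3); add Riga.
Step 4: cheapest edge leaving the tree is Hanoi—Sofia (6); add Sofia.
The 3rd edge added is Hanoi—Riga.

Hanoi-Riga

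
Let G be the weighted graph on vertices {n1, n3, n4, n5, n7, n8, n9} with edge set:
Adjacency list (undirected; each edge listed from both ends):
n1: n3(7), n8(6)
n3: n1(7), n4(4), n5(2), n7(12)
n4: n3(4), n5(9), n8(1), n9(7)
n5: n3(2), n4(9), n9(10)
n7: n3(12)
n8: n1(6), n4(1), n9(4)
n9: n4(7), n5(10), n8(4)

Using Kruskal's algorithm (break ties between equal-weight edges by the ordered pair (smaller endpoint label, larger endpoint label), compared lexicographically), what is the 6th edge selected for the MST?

n3-n7

Kruskal: consider edges lightest-first.
n4–n8 (1): add — endpoints in different components.
n3–n5 (2): add — endpoints in different components.
n3–n4 (4): add — endpoints in different components.
n8–n9 (4): add — endpoints in different components.
n1–n8 (6): add — endpoints in different components.
n1–n3 (7): skip — n3 and n1 already connected.
n4–n9 (7): skip — n9 and n4 already connected.
n4–n5 (9): skip — n4 and n5 already connected.
n5–n9 (10): skip — n9 and n5 already connected.
n3–n7 (12): add — endpoints in different components.
The 6th edge added is n3–n7.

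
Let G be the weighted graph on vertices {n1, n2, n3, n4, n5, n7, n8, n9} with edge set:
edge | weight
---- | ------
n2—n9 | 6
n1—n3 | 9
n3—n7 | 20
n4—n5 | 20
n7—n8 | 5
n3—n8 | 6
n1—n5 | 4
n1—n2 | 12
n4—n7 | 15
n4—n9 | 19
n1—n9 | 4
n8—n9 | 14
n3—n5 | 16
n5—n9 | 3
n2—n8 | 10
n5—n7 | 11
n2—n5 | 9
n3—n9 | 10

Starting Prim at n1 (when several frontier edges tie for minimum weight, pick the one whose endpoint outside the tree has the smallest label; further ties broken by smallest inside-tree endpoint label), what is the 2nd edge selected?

n5-n9

Prim, starting at n1.
Step 1: cheapest edge leaving the tree is n1—n5 (4); add n5.
Step 2: cheapest edge leaving the tree is n5—n9 (3); add n9.
Step 3: cheapest edge leaving the tree is n2—n9 (6); add n2.
Step 4: cheapest edge leaving the tree is n1—n3 (9); add n3.
Step 5: cheapest edge leaving the tree is n3—n8 (6); add n8.
Step 6: cheapest edge leaving the tree is n7—n8 (5); add n7.
Step 7: cheapest edge leaving the tree is n4—n7 (15); add n4.
The 2nd edge added is n5—n9.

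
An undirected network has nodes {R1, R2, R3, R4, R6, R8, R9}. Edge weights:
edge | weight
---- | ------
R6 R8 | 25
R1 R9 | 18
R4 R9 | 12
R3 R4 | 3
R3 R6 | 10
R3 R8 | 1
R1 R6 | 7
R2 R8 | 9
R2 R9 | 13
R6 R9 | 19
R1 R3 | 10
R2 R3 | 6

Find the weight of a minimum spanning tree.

Grow the tree from R2 using Prim:
Step 1: cheapest edge leaving the tree is R2 R3 (6); add R3.
Step 2: cheapest edge leaving the tree is R3 R8 (1); add R8.
Step 3: cheapest edge leaving the tree is R3 R4 (3); add R4.
Step 4: cheapest edge leaving the tree is R1 R3 (10); add R1.
Step 5: cheapest edge leaving the tree is R1 R6 (7); add R6.
Step 6: cheapest edge leaving the tree is R4 R9 (12); add R9.
MST edges: R2 R3, R3 R8, R3 R4, R1 R3, R1 R6, R4 R9; total weight 6+1+3+10+7+12 = 39.

39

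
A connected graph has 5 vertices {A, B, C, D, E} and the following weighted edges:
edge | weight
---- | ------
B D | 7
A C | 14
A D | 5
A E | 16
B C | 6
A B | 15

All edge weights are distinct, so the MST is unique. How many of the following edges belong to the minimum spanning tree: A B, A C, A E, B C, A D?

Sort edges by weight, then run Kruskal:
A D (5): add — endpoints in different components.
B C (6): add — endpoints in different components.
B D (7): add — endpoints in different components.
A C (14): skip — A and C already connected.
A B (15): skip — A and B already connected.
A E (16): add — endpoints in different components.
MST edge set: {A D, B C, B D, A E}.
Of the listed edges, {A E, B C, A D} are in the MST → 3.

3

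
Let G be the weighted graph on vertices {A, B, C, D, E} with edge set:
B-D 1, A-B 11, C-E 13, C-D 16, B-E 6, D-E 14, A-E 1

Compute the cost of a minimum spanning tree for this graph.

21

Prim's algorithm from E:
Step 1: cheapest edge leaving the tree is A-E (1); add A.
Step 2: cheapest edge leaving the tree is B-E (6); add B.
Step 3: cheapest edge leaving the tree is B-D (1); add D.
Step 4: cheapest edge leaving the tree is C-E (13); add C.
MST edges: A-E, B-E, B-D, C-E; total weight 1+6+1+13 = 21.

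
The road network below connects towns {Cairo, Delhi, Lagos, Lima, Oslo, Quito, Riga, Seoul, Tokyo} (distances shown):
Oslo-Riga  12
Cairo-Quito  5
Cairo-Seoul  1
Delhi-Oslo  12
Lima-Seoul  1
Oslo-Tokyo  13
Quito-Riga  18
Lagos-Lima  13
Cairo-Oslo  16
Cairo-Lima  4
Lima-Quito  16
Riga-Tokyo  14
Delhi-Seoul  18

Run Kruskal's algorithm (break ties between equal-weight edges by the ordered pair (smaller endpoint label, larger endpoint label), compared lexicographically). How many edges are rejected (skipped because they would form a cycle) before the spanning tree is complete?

Kruskal's algorithm — process edges by increasing weight (ties by edge label):
Cairo-Seoul (1): add — endpoints in different components.
Lima-Seoul (1): add — endpoints in different components.
Cairo-Lima (4): skip — Lima and Cairo already connected.
Cairo-Quito (5): add — endpoints in different components.
Delhi-Oslo (12): add — endpoints in different components.
Oslo-Riga (12): add — endpoints in different components.
Lagos-Lima (13): add — endpoints in different components.
Oslo-Tokyo (13): add — endpoints in different components.
Riga-Tokyo (14): skip — Riga and Tokyo already connected.
Cairo-Oslo (16): add — endpoints in different components.
Edges rejected before the tree was complete: 2.

2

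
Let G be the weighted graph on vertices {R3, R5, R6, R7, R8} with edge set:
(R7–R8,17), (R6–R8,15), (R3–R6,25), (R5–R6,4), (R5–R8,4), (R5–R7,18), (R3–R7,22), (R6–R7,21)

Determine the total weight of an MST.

Grow the tree from R3 using Prim:
Step 1: frontier [R3–R7 22, R3–R6 25] → take R3–R7 (22); add R7.
Step 2: frontier [R3–R6 25, R7–R8 17, R5–R7 18, R6–R7 21] → take R7–R8 (17); add R8.
Step 3: frontier [R3–R6 25, R5–R7 18, R6–R7 21, R5–R8 4, R6–R8 15] → take R5–R8 (4); add R5.
Step 4: frontier [R3–R6 25, R5–R6 4, R6–R7 21, R6–R8 15] → take R5–R6 (4); add R6.
MST edges: R3–R7, R7–R8, R5–R8, R5–R6; total weight 22+17+4+4 = 47.

47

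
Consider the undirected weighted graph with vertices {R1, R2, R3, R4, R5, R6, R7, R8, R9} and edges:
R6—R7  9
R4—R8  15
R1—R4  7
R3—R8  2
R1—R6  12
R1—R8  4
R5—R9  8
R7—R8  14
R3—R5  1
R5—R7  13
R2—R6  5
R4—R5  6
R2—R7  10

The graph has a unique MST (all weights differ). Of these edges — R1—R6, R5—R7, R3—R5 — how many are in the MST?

2

Sort edges by weight, then run Kruskal:
R3—R5 (1): add — endpoints in different components.
R3—R8 (2): add — endpoints in different components.
R1—R8 (4): add — endpoints in different components.
R2—R6 (5): add — endpoints in different components.
R4—R5 (6): add — endpoints in different components.
R1—R4 (7): skip — R1 and R4 already connected.
R5—R9 (8): add — endpoints in different components.
R6—R7 (9): add — endpoints in different components.
R2—R7 (10): skip — R2 and R7 already connected.
R1—R6 (12): add — endpoints in different components.
MST edge set: {R3—R5, R3—R8, R1—R8, R2—R6, R4—R5, R5—R9, R6—R7, R1—R6}.
Of the listed edges, {R1—R6, R3—R5} are in the MST → 2.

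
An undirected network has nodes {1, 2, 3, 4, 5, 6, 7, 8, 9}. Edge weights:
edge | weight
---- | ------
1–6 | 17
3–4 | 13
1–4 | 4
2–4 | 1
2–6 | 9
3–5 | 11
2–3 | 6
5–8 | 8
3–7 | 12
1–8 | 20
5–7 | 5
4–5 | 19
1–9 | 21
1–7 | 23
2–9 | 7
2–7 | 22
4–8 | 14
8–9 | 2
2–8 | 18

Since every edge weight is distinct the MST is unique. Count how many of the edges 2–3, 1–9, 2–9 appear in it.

Kruskal: consider edges lightest-first.
2–4 (1): add — endpoints in different components.
8–9 (2): add — endpoints in different components.
1–4 (4): add — endpoints in different components.
5–7 (5): add — endpoints in different components.
2–3 (6): add — endpoints in different components.
2–9 (7): add — endpoints in different components.
5–8 (8): add — endpoints in different components.
2–6 (9): add — endpoints in different components.
MST edge set: {2–4, 8–9, 1–4, 5–7, 2–3, 2–9, 5–8, 2–6}.
Of the listed edges, {2–3, 2–9} are in the MST → 2.

2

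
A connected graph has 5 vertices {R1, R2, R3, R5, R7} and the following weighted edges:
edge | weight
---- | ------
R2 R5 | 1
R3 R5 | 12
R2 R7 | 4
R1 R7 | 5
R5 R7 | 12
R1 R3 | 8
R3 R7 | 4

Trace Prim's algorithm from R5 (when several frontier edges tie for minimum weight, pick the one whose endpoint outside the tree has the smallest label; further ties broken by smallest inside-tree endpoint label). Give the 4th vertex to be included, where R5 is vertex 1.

R3

Prim's algorithm from R5:
Step 1: frontier [R2 R5 1, R3 R5 12, R5 R7 12] → take R2 R5 (1); add R2.
Step 2: frontier [R2 R7 4, R3 R5 12, R5 R7 12] → take R2 R7 (4); add R7.
Step 3: frontier [R3 R5 12, R3 R7 4, R1 R7 5] → take R3 R7 (4); add R3.
Step 4: frontier [R1 R3 8, R1 R7 5] → take R1 R7 (5); add R1.
Vertex order: R5, R2, R7, R3, R1. The 4th vertex is R3.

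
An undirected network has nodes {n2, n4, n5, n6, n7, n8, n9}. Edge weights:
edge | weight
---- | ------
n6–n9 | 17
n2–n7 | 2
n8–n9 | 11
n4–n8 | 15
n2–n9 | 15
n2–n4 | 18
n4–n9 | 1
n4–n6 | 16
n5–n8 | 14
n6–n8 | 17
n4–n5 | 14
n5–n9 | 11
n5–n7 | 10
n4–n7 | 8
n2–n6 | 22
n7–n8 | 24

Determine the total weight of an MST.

Kruskal: consider edges lightest-first.
n4–n9 (1): add — endpoints in different components.
n2–n7 (2): add — endpoints in different components.
n4–n7 (8): add — endpoints in different components.
n5–n7 (10): add — endpoints in different components.
n5–n9 (11): skip — n9 and n5 already connected.
n8–n9 (11): add — endpoints in different components.
n4–n5 (14): skip — n5 and n4 already connected.
n5–n8 (14): skip — n5 and n8 already connected.
n2–n9 (15): skip — n9 and n2 already connected.
n4–n8 (15): skip — n8 and n4 already connected.
n4–n6 (16): add — endpoints in different components.
MST edges: n4–n9, n2–n7, n4–n7, n5–n7, n8–n9, n4–n6; total weight 1+2+8+10+11+16 = 48.

48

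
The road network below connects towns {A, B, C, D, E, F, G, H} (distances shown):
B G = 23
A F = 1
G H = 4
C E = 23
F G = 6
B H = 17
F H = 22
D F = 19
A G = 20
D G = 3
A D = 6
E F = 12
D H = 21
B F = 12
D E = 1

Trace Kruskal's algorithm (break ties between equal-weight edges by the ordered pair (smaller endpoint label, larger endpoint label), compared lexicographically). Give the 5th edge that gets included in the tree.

A-D

Kruskal's algorithm — process edges by increasing weight (ties by edge label):
A F (1): add — endpoints in different components.
D E (1): add — endpoints in different components.
D G (3): add — endpoints in different components.
G H (4): add — endpoints in different components.
A D (6): add — endpoints in different components.
F G (6): skip — F and G already connected.
B F (12): add — endpoints in different components.
E F (12): skip — E and F already connected.
B H (17): skip — B and H already connected.
D F (19): skip — D and F already connected.
A G (20): skip — A and G already connected.
D H (21): skip — D and H already connected.
F H (22): skip — F and H already connected.
B G (23): skip — B and G already connected.
C E (23): add — endpoints in different components.
The 5th edge added is A D.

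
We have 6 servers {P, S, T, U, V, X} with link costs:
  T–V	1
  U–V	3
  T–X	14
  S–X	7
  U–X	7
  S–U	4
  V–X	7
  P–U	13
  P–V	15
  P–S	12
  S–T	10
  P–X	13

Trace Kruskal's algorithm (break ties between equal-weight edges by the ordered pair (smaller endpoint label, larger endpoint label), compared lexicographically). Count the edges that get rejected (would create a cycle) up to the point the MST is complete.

Sort edges by weight, then run Kruskal:
T–V (1): add. Components now {T,V} {P} {X} {U} {S}
U–V (3): add. Components now {T,U,V} {P} {X} {S}
S–U (4): add. Components now {S,T,U,V} {P} {X}
S–X (7): add. Components now {S,T,U,V,X} {P}
U–X (7): skip — X and U already connected.
V–X (7): skip — V and X already connected.
S–T (10): skip — S and T already connected.
P–S (12): add. Components now {P,S,T,U,V,X}
Edges rejected before the tree was complete: 3.

3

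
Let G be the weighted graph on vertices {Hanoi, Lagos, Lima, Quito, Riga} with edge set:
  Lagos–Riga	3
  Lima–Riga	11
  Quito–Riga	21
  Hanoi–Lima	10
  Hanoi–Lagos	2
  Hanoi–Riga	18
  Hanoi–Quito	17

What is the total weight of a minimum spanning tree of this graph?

32

Grow the tree from Hanoi using Prim:
Step 1: cheapest edge leaving the tree is Hanoi–Lagos (2); add Lagos.
Step 2: cheapest edge leaving the tree is Lagos–Riga (3); add Riga.
Step 3: cheapest edge leaving the tree is Hanoi–Lima (10); add Lima.
Step 4: cheapest edge leaving the tree is Hanoi–Quito (17); add Quito.
MST edges: Hanoi–Lagos, Lagos–Riga, Hanoi–Lima, Hanoi–Quito; total weight 2+3+10+17 = 32.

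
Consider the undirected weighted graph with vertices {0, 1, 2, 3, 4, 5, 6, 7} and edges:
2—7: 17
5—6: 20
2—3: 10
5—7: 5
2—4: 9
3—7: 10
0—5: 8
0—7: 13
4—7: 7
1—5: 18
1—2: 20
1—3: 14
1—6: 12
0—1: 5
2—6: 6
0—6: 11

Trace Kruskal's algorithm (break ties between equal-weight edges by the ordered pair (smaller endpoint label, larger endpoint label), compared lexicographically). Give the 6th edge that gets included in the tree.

2-4

Kruskal's algorithm — process edges by increasing weight (ties by edge label):
0—1 (5): add — endpoints in different components.
5—7 (5): add — endpoints in different components.
2—6 (6): add — endpoints in different components.
4—7 (7): add — endpoints in different components.
0—5 (8): add — endpoints in different components.
2—4 (9): add — endpoints in different components.
2—3 (10): add — endpoints in different components.
The 6th edge added is 2—4.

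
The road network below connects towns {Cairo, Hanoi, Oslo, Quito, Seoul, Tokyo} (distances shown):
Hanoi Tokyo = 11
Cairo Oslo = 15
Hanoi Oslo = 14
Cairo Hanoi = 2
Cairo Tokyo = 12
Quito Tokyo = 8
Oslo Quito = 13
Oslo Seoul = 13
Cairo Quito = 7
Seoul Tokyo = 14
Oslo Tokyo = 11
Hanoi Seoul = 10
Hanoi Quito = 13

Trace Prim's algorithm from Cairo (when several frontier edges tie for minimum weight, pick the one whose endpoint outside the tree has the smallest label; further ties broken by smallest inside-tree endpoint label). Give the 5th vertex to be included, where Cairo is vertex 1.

Seoul

Prim's algorithm from Cairo:
Step 1: frontier [Cairo Hanoi 2, Cairo Quito 7, Cairo Tokyo 12, Cairo Oslo 15] → take Cairo Hanoi (2); add Hanoi.
Step 2: frontier [Cairo Quito 7, Cairo Tokyo 12, Cairo Oslo 15, Hanoi Seoul 10, Hanoi Tokyo 11, Hanoi Quito 13, Hanoi Oslo 14] → take Cairo Quito (7); add Quito.
Step 3: frontier [Cairo Tokyo 12, Cairo Oslo 15, Hanoi Seoul 10, Hanoi Tokyo 11, Hanoi Oslo 14, Quito Tokyo 8, Oslo Quito 13] → take Quito Tokyo (8); add Tokyo.
Step 4: frontier [Cairo Oslo 15, Hanoi Seoul 10, Hanoi Oslo 14, Oslo Quito 13, Oslo Tokyo 11, Seoul Tokyo 14] → take Hanoi Seoul (10); add Seoul.
Step 5: frontier [Cairo Oslo 15, Hanoi Oslo 14, Oslo Quito 13, Oslo Seoul 13, Oslo Tokyo 11] → take Oslo Tokyo (11); add Oslo.
Vertex order: Cairo, Hanoi, Quito, Tokyo, Seoul, Oslo. The 5th vertex is Seoul.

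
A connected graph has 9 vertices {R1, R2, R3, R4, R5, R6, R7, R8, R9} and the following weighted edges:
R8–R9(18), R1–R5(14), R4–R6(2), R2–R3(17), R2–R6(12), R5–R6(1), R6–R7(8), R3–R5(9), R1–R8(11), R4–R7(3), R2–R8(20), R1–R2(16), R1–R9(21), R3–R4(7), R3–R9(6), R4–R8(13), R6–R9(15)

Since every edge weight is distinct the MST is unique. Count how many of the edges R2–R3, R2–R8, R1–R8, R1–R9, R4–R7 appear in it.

Kruskal: consider edges lightest-first.
R5–R6 (1): add — endpoints in different components.
R4–R6 (2): add — endpoints in different components.
R4–R7 (3): add — endpoints in different components.
R3–R9 (6): add — endpoints in different components.
R3–R4 (7): add — endpoints in different components.
R6–R7 (8): skip — R6 and R7 already connected.
R3–R5 (9): skip — R3 and R5 already connected.
R1–R8 (11): add — endpoints in different components.
R2–R6 (12): add — endpoints in different components.
R4–R8 (13): add — endpoints in different components.
MST edge set: {R5–R6, R4–R6, R4–R7, R3–R9, R3–R4, R1–R8, R2–R6, R4–R8}.
Of the listed edges, {R1–R8, R4–R7} are in the MST → 2.

2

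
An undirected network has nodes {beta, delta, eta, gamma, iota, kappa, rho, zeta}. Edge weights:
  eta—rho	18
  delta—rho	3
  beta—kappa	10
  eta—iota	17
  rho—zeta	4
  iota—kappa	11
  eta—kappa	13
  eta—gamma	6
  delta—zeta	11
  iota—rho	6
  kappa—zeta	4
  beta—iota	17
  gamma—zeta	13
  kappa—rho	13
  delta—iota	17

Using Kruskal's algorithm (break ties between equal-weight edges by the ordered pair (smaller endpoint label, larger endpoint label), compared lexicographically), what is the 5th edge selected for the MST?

Sort edges by weight, then run Kruskal:
delta—rho (3): add — endpoints in different components.
kappa—zeta (4): add — endpoints in different components.
rho—zeta (4): add — endpoints in different components.
eta—gamma (6): add — endpoints in different components.
iota—rho (6): add — endpoints in different components.
beta—kappa (10): add — endpoints in different components.
delta—zeta (11): skip — delta and zeta already connected.
iota—kappa (11): skip — iota and kappa already connected.
eta—kappa (13): add — endpoints in different components.
The 5th edge added is iota—rho.

iota-rho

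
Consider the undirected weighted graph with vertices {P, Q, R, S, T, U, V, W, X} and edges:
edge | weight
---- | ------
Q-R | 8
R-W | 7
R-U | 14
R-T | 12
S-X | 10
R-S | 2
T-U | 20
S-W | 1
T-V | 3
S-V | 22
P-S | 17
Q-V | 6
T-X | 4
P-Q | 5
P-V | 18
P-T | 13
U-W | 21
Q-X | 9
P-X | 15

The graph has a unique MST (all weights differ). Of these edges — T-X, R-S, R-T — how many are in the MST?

Kruskal: consider edges lightest-first.
S-W (1): add — endpoints in different components.
R-S (2): add — endpoints in different components.
T-V (3): add — endpoints in different components.
T-X (4): add — endpoints in different components.
P-Q (5): add — endpoints in different components.
Q-V (6): add — endpoints in different components.
R-W (7): skip — W and R already connected.
Q-R (8): add — endpoints in different components.
Q-X (9): skip — X and Q already connected.
S-X (10): skip — S and X already connected.
R-T (12): skip — R and T already connected.
P-T (13): skip — T and P already connected.
R-U (14): add — endpoints in different components.
MST edge set: {S-W, R-S, T-V, T-X, P-Q, Q-V, Q-R, R-U}.
Of the listed edges, {T-X, R-S} are in the MST → 2.

2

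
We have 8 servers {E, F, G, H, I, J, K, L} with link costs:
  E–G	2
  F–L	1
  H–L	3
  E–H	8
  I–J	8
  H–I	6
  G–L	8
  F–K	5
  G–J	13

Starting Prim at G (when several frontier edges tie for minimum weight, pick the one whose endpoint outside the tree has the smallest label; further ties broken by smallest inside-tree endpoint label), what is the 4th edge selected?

F-L

Prim's algorithm from G:
Step 1: frontier [E–G 2, G–L 8, G–J 13] → take E–G (2); add E.
Step 2: frontier [E–H 8, G–L 8, G–J 13] → take E–H (8); add H.
Step 3: frontier [G–L 8, G–J 13, H–L 3, H–I 6] → take H–L (3); add L.
Step 4: frontier [G–J 13, H–I 6, F–L 1] → take F–L (1); add F.
Step 5: frontier [F–K 5, G–J 13, H–I 6] → take F–K (5); add K.
Step 6: frontier [G–J 13, H–I 6] → take H–I (6); add I.
Step 7: frontier [G–J 13, I–J 8] → take I–J (8); add J.
The 4th edge added is F–L.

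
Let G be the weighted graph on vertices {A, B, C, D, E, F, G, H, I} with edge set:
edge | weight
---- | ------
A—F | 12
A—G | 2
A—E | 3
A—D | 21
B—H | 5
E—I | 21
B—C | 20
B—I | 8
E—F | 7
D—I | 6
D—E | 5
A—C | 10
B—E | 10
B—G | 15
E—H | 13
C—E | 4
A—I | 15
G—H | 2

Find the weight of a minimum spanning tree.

Sort edges by weight, then run Kruskal:
A—G (2): add — endpoints in different components.
G—H (2): add — endpoints in different components.
A—E (3): add — endpoints in different components.
C—E (4): add — endpoints in different components.
B—H (5): add — endpoints in different components.
D—E (5): add — endpoints in different components.
D—I (6): add — endpoints in different components.
E—F (7): add — endpoints in different components.
MST edges: A—G, G—H, A—E, C—E, B—H, D—E, D—I, E—F; total weight 2+2+3+4+5+5+6+7 = 34.

34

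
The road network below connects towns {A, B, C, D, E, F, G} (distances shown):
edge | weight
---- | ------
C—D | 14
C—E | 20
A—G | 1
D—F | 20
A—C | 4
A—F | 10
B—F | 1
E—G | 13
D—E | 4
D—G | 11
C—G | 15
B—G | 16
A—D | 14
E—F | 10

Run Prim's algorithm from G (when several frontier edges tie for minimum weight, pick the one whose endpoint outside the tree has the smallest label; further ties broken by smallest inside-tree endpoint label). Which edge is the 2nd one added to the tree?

Prim's algorithm from G:
Step 1: frontier [A—G 1, D—G 11, E—G 13, C—G 15, B—G 16] → take A—G (1); add A.
Step 2: frontier [A—C 4, A—F 10, A—D 14, D—G 11, E—G 13, C—G 15, B—G 16] → take A—C (4); add C.
Step 3: frontier [A—F 10, A—D 14, C—D 14, C—E 20, D—G 11, E—G 13, B—G 16] → take A—F (10); add F.
Step 4: frontier [A—D 14, C—D 14, C—E 20, B—F 1, E—F 10, D—F 20, D—G 11, E—G 13, B—G 16] → take B—F (1); add B.
Step 5: frontier [A—D 14, C—D 14, C—E 20, E—F 10, D—F 20, D—G 11, E—G 13] → take E—F (10); add E.
Step 6: frontier [A—D 14, C—D 14, D—E 4, D—F 20, D—G 11] → take D—E (4); add D.
The 2nd edge added is A—C.

A-C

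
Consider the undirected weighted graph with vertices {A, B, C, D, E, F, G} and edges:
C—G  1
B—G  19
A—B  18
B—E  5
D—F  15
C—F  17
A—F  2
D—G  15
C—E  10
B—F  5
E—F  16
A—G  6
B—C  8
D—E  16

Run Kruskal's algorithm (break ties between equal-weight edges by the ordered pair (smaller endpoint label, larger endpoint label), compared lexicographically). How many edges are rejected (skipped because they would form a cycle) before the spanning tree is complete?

2

Kruskal's algorithm — process edges by increasing weight (ties by edge label):
C—G (1): add. Components now {A} {B} {C,G} {D} {E} {F}
A—F (2): add. Components now {A,F} {B} {C,G} {D} {E}
B—E (5): add. Components now {A,F} {B,E} {C,G} {D}
B—F (5): add. Components now {A,B,E,F} {C,G} {D}
A—G (6): add. Components now {A,B,C,E,F,G} {D}
B—C (8): skip — B and C already connected.
C—E (10): skip — C and E already connected.
D—F (15): add. Components now {A,B,C,D,E,F,G}
Edges rejected before the tree was complete: 2.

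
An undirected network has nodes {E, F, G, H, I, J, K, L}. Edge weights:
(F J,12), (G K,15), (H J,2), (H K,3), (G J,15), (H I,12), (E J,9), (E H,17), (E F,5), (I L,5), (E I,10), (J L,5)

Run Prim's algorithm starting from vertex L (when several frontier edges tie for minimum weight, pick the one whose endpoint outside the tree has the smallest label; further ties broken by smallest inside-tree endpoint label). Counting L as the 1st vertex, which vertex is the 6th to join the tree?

E

Grow the tree from L using Prim:
Step 1: frontier [I L 5, J L 5] → take I L (5); add I.
Step 2: frontier [E I 10, H I 12, J L 5] → take J L (5); add J.
Step 3: frontier [E I 10, H I 12, H J 2, E J 9, F J 12, G J 15] → take H J (2); add H.
Step 4: frontier [H K 3, E H 17, E I 10, E J 9, F J 12, G J 15] → take H K (3); add K.
Step 5: frontier [E H 17, E I 10, E J 9, F J 12, G J 15, G K 15] → take E J (9); add E.
Step 6: frontier [E F 5, F J 12, G J 15, G K 15] → take E F (5); add F.
Step 7: frontier [G J 15, G K 15] → take G J (15); add G.
Vertex order: L, I, J, H, K, E, F, G. The 6th vertex is E.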